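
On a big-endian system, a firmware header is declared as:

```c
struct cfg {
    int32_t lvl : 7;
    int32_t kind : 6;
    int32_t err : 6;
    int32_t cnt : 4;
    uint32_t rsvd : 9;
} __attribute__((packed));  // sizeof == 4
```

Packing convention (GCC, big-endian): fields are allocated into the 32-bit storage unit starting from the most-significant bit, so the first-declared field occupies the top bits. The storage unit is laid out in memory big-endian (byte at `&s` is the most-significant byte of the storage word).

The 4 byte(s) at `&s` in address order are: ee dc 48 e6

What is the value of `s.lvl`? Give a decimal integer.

-9

[0]=0xee [1]=0xdc [2]=0x48 [3]=0xe6 (big-endian) → word 0xeedc48e6
lvl [25+:7] = (word>>25) & 0x7f = 119  ←
kind [19+:6] = (word>>19) & 0x3f = 27
err [13+:6] = (word>>13) & 0x3f = 34
cnt [9+:4] = (word>>9) & 0xf = 4
rsvd [0+:9] = (word>>0) & 0x1ff = 230
lvl signed 7b, MSB=1: 119 - 128 = -9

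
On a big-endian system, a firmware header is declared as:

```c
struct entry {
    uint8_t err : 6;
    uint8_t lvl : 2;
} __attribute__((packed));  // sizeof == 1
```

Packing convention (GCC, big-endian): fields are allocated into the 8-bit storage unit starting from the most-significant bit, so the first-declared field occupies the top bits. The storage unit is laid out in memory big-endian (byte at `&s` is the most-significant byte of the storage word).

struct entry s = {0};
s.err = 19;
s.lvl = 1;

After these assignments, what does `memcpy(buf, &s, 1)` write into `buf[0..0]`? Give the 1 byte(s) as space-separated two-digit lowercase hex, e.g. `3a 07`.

[2+:6] err=19 & 0x3f = 0x13; word=0x4c
[0+:2] lvl=1 & 0x3 = 0x1; word=0x4d
word = 0x4d → big-endian bytes:
  [0]=0x4d

4d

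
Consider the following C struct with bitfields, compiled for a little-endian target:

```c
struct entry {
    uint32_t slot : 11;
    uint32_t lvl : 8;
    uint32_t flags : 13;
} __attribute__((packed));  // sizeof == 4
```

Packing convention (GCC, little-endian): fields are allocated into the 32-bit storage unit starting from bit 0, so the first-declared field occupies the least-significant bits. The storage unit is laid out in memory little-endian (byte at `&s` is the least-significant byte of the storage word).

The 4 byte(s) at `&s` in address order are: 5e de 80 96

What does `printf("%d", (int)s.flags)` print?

[0]=0x5e [1]=0xde [2]=0x80 [3]=0x96 (little-endian) → word 0x9680de5e
slot:11 @ bit 0 → (0x9680de5e>>0)&0x7ff = 0x65e
lvl:8 @ bit 11 → (0x9680de5e>>11)&0xff = 0x1b
flags:13 @ bit 19 → (0x9680de5e>>19)&0x1fff = 0x12d0  ←

4816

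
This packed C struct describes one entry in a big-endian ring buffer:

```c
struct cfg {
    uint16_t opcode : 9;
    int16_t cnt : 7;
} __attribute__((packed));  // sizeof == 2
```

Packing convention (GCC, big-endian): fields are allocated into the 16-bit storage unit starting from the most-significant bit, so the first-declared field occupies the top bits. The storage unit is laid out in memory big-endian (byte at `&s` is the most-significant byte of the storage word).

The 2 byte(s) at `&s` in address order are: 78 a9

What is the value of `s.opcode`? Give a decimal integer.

[0]=0x78 [1]=0xa9 (big-endian) → word 0x78a9
opcode [7+:9] = (word>>7) & 0x1ff = 241  ←
cnt [0+:7] = (word>>0) & 0x7f = 41

241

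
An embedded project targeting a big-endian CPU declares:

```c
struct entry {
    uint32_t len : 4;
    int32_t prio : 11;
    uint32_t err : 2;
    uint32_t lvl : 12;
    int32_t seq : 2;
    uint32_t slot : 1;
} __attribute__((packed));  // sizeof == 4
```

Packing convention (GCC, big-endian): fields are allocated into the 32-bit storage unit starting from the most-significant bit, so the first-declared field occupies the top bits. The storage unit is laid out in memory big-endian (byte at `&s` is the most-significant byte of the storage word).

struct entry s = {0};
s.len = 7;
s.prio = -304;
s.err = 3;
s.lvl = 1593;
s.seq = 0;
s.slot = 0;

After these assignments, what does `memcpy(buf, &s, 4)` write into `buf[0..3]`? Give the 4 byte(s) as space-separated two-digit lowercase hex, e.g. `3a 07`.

7d a1 b1 c8

[28+:4] len=7 & 0xf = 0x7; word=0x70000000
[17+:11] prio=-304 & 0x7ff = 0x6d0; word=0x7da00000
[15+:2] err=3 & 0x3 = 0x3; word=0x7da18000
[3+:12] lvl=1593 & 0xfff = 0x639; word=0x7da1b1c8
[1+:2] seq=0 & 0x3 = 0x0; word=0x7da1b1c8
[0+:1] slot=0 & 0x1 = 0x0; word=0x7da1b1c8
word = 0x7da1b1c8 → big-endian bytes:
  [0]=0x7d  [1]=0xa1  [2]=0xb1  [3]=0xc8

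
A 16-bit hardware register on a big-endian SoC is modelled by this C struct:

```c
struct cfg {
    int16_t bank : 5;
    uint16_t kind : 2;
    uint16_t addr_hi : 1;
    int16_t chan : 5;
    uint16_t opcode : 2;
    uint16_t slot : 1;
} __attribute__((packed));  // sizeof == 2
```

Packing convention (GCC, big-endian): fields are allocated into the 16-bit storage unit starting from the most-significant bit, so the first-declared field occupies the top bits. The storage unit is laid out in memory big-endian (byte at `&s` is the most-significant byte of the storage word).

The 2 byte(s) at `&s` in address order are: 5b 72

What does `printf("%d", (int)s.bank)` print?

[0]=0x5b [1]=0x72 (big-endian) → word 0x5b72
bank [11+:5] = (word>>11) & 0x1f = 11  ←
kind [9+:2] = (word>>9) & 0x3 = 1
addr_hi [8+:1] = (word>>8) & 0x1 = 1
chan [3+:5] = (word>>3) & 0x1f = 14
opcode [1+:2] = (word>>1) & 0x3 = 1
slot [0+:1] = (word>>0) & 0x1 = 0
bank signed 5b, MSB=0: value = 11

11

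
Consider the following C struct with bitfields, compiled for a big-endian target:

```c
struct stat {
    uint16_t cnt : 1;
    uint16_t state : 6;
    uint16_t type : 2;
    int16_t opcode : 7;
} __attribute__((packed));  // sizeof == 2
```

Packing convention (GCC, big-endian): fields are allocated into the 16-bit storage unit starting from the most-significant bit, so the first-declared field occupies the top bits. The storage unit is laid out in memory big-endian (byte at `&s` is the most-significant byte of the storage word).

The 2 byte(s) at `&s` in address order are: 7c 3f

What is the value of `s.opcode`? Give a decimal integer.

[0]=0x7c [1]=0x3f (big-endian) → word 0x7c3f
cnt [15+:1] = (word>>15) & 0x1 = 0
state [9+:6] = (word>>9) & 0x3f = 62
type [7+:2] = (word>>7) & 0x3 = 0
opcode [0+:7] = (word>>0) & 0x7f = 63  ←
opcode signed 7b, MSB=0: value = 63

63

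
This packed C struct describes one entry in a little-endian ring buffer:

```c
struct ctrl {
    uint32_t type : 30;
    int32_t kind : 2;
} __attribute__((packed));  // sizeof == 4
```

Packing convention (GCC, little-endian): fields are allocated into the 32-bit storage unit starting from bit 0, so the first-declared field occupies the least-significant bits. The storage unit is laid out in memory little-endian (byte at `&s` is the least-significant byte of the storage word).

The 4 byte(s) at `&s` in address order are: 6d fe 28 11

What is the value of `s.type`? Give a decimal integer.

[0]=0x6d [1]=0xfe [2]=0x28 [3]=0x11 (little-endian) → word 0x1128fe6d
type [0+:30] = (word>>0) & 0x3fffffff = 287899245  ←
kind [30+:2] = (word>>30) & 0x3 = 0

287899245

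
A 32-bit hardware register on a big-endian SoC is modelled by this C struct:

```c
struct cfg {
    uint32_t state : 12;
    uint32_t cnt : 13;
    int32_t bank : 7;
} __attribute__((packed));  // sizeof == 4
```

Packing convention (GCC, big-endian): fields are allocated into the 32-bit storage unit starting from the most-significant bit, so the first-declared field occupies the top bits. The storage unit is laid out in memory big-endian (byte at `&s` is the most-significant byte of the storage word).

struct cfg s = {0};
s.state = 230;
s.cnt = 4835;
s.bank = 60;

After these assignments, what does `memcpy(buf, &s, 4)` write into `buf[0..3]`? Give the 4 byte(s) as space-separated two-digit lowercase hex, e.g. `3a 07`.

state:12 = 230 → 0xe6 << 20 → word 0x0e600000
cnt:13 = 4835 → 0x12e3 << 7 → word 0x0e697180
bank:7 = 60 → 0x3c << 0 → word 0x0e6971bc
word = 0x0e6971bc → big-endian bytes:
  [0]=0x0e  [1]=0x69  [2]=0x71  [3]=0xbc

0e 69 71 bc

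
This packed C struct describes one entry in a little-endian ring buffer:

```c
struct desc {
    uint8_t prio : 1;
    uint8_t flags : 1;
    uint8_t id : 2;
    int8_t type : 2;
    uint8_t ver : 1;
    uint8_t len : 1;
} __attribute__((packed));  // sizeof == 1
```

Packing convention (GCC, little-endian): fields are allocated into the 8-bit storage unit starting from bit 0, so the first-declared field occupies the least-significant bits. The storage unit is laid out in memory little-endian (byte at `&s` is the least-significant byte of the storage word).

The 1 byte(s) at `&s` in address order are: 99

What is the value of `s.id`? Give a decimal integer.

2

[0]=0x99 (little-endian) → word 0x99
prio [0+:1] = (word>>0) & 0x1 = 1
flags [1+:1] = (word>>1) & 0x1 = 0
id [2+:2] = (word>>2) & 0x3 = 2  ←
type [4+:2] = (word>>4) & 0x3 = 1
ver [6+:1] = (word>>6) & 0x1 = 0
len [7+:1] = (word>>7) & 0x1 = 1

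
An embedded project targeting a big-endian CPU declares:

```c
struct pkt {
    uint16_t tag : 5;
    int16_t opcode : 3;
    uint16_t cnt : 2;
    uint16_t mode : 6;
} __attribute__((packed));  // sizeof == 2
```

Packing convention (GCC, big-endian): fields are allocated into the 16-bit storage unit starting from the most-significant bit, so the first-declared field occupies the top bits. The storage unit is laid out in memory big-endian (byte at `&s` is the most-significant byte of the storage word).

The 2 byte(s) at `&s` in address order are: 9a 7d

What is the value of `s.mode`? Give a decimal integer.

61

[0]=0x9a [1]=0x7d (big-endian) → word 0x9a7d
tag [11+:5] = (word>>11) & 0x1f = 19
opcode [8+:3] = (word>>8) & 0x7 = 2
cnt [6+:2] = (word>>6) & 0x3 = 1
mode [0+:6] = (word>>0) & 0x3f = 61  ←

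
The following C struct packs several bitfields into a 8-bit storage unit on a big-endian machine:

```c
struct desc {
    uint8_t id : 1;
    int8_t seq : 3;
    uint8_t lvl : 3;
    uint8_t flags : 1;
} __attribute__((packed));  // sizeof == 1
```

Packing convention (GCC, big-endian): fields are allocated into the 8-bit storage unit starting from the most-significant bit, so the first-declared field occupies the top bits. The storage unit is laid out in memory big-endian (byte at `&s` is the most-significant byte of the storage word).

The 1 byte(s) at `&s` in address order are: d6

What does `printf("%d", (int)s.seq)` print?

-3

[0]=0xd6 (big-endian) → word 0xd6
id:1 @ bit 7 → (0xd6>>7)&0x1 = 0x1
seq:3 @ bit 4 → (0xd6>>4)&0x7 = 0x5  ←
lvl:3 @ bit 1 → (0xd6>>1)&0x7 = 0x3
flags:1 @ bit 0 → (0xd6>>0)&0x1 = 0x0
seq signed 3b, MSB=1: 5 - 8 = -3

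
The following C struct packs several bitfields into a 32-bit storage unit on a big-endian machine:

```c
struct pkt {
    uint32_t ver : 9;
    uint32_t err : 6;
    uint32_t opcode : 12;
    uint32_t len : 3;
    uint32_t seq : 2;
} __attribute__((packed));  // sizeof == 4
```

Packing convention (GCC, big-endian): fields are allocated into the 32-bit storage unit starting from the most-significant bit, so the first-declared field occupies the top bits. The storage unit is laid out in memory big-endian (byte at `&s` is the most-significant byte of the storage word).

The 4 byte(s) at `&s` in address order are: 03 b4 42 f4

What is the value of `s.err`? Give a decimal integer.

26

[0]=0x03 [1]=0xb4 [2]=0x42 [3]=0xf4 (big-endian) → word 0x03b442f4
ver:9 @ bit 23 → (0x03b442f4>>23)&0x1ff = 0x7
err:6 @ bit 17 → (0x03b442f4>>17)&0x3f = 0x1a  ←
opcode:12 @ bit 5 → (0x03b442f4>>5)&0xfff = 0x217
len:3 @ bit 2 → (0x03b442f4>>2)&0x7 = 0x5
seq:2 @ bit 0 → (0x03b442f4>>0)&0x3 = 0x0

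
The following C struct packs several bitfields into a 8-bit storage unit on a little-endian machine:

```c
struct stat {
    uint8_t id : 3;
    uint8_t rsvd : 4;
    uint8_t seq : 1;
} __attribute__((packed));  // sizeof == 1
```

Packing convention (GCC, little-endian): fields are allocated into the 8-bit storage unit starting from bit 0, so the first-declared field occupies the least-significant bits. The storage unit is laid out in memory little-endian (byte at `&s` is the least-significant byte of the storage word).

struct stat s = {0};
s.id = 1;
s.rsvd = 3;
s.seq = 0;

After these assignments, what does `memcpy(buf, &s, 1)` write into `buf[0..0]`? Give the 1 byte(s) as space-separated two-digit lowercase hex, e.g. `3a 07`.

id:3 = 1 → 0x1 << 0 → word 0x01
rsvd:4 = 3 → 0x3 << 3 → word 0x19
seq:1 = 0 → 0x0 << 7 → word 0x19
word = 0x19 → little-endian bytes:
  [0]=0x19

19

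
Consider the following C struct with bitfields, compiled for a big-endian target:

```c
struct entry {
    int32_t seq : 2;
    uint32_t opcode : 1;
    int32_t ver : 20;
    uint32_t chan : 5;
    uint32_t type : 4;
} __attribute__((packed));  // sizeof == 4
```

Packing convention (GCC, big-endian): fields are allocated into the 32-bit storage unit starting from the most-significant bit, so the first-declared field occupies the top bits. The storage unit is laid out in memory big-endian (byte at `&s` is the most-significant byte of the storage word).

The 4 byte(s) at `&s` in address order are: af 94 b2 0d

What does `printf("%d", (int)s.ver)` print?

510553

[0]=0xaf [1]=0x94 [2]=0xb2 [3]=0x0d (big-endian) → word 0xaf94b20d
seq:2 @ bit 30 → (0xaf94b20d>>30)&0x3 = 0x2
opcode:1 @ bit 29 → (0xaf94b20d>>29)&0x1 = 0x1
ver:20 @ bit 9 → (0xaf94b20d>>9)&0xfffff = 0x7ca59  ←
chan:5 @ bit 4 → (0xaf94b20d>>4)&0x1f = 0x0
type:4 @ bit 0 → (0xaf94b20d>>0)&0xf = 0xd
ver signed 20b, MSB=0: value = 510553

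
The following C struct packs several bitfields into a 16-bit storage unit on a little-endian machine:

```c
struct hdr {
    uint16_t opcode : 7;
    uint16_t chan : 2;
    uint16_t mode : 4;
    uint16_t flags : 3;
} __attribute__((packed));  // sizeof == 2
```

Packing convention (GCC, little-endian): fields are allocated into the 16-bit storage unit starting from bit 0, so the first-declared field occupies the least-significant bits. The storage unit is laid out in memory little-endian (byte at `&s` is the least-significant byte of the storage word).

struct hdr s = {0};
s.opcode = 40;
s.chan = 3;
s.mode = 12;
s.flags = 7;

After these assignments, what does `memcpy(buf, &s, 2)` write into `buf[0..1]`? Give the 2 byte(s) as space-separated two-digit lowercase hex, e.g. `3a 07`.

opcode (7b) val=40 bits=0x28 at bit 0: 0x0028
chan (2b) val=3 bits=0x3 at bit 7: 0x01a8
mode (4b) val=12 bits=0xc at bit 9: 0x19a8
flags (3b) val=7 bits=0x7 at bit 13: 0xf9a8
word = 0xf9a8 → little-endian bytes:
  [0]=0xa8  [1]=0xf9

a8 f9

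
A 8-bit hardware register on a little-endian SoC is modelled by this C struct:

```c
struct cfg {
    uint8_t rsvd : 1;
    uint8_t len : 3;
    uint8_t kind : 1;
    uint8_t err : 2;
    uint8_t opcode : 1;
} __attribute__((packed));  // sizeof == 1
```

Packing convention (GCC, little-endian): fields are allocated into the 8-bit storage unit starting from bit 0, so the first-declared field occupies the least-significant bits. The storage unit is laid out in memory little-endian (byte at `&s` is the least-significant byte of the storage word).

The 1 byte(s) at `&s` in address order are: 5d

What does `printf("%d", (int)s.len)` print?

[0]=0x5d (little-endian) → word 0x5d
rsvd:1 @ bit 0 → (0x5d>>0)&0x1 = 0x1
len:3 @ bit 1 → (0x5d>>1)&0x7 = 0x6  ←
kind:1 @ bit 4 → (0x5d>>4)&0x1 = 0x1
err:2 @ bit 5 → (0x5d>>5)&0x3 = 0x2
opcode:1 @ bit 7 → (0x5d>>7)&0x1 = 0x0

6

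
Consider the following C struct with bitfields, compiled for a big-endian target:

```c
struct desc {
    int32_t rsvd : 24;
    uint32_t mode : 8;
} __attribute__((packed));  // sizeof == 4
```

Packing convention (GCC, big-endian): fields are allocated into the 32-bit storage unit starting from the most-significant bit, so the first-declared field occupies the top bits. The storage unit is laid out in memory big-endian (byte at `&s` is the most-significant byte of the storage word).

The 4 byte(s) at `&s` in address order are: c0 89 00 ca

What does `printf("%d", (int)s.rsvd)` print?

[0]=0xc0 [1]=0x89 [2]=0x00 [3]=0xca (big-endian) → word 0xc08900ca
rsvd [8+:24] = (word>>8) & 0xffffff = 12617984  ←
mode [0+:8] = (word>>0) & 0xff = 202
rsvd signed 24b, MSB=1: 12617984 - 16777216 = -4159232

-4159232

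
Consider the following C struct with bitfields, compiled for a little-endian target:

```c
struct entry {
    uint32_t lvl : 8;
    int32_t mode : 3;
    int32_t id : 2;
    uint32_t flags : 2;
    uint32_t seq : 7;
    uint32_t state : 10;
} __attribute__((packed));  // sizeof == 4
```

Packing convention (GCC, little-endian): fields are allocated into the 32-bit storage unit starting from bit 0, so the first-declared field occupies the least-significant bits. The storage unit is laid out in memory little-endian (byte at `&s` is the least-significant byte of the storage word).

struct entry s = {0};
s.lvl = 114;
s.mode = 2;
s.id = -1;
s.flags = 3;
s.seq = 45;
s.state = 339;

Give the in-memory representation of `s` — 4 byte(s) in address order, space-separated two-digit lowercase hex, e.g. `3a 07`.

72 fa d6 54

lvl:8 = 114 → 0x72 << 0 → word 0x00000072
mode:3 = 2 → 0x2 << 8 → word 0x00000272
id:2 = -1 → 0x3 << 11 → word 0x00001a72
flags:2 = 3 → 0x3 << 13 → word 0x00007a72
seq:7 = 45 → 0x2d << 15 → word 0x0016fa72
state:10 = 339 → 0x153 << 22 → word 0x54d6fa72
word = 0x54d6fa72 → little-endian bytes:
  [0]=0x72  [1]=0xfa  [2]=0xd6  [3]=0x54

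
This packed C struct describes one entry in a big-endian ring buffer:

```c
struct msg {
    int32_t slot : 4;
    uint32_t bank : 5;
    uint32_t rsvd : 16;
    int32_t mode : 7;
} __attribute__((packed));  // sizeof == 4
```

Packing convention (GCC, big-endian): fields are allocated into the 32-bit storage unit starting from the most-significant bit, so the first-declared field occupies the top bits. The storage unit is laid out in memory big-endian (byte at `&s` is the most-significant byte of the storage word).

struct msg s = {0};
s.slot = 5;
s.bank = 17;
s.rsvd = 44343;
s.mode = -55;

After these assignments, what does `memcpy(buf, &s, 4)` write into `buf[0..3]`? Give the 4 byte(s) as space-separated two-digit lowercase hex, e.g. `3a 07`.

58 d6 9b c9

[28+:4] slot=5 & 0xf = 0x5; word=0x50000000
[23+:5] bank=17 & 0x1f = 0x11; word=0x58800000
[7+:16] rsvd=44343 & 0xffff = 0xad37; word=0x58d69b80
[0+:7] mode=-55 & 0x7f = 0x49; word=0x58d69bc9
word = 0x58d69bc9 → big-endian bytes:
  [0]=0x58  [1]=0xd6  [2]=0x9b  [3]=0xc9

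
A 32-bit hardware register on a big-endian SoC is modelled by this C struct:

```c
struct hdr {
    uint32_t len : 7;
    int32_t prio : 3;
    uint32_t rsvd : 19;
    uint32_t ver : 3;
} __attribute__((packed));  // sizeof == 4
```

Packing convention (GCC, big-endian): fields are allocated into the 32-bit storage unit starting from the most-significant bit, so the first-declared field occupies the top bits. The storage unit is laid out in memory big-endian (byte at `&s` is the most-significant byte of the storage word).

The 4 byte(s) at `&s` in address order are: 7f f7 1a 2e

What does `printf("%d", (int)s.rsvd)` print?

451397

[0]=0x7f [1]=0xf7 [2]=0x1a [3]=0x2e (big-endian) → word 0x7ff71a2e
len [25+:7] = (word>>25) & 0x7f = 63
prio [22+:3] = (word>>22) & 0x7 = 7
rsvd [3+:19] = (word>>3) & 0x7ffff = 451397  ←
ver [0+:3] = (word>>0) & 0x7 = 6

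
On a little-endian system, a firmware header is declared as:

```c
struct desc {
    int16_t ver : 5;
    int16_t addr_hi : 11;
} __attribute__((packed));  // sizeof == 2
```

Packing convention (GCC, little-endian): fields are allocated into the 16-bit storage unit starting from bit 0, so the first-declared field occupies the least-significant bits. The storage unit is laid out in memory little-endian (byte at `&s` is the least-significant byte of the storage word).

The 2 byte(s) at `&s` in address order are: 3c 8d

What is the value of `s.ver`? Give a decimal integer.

-4

[0]=0x3c [1]=0x8d (little-endian) → word 0x8d3c
ver [0+:5] = (word>>0) & 0x1f = 28  ←
addr_hi [5+:11] = (word>>5) & 0x7ff = 1129
ver signed 5b, MSB=1: 28 - 32 = -4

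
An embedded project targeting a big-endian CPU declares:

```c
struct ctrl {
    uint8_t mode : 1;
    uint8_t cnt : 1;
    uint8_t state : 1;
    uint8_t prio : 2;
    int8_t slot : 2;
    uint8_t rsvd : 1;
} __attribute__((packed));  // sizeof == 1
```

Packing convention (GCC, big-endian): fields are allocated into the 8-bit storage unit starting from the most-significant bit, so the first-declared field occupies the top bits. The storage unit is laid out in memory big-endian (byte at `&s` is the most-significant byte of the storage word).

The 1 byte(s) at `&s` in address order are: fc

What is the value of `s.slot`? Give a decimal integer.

[0]=0xfc (big-endian) → word 0xfc
mode:1 @ bit 7 → (0xfc>>7)&0x1 = 0x1
cnt:1 @ bit 6 → (0xfc>>6)&0x1 = 0x1
state:1 @ bit 5 → (0xfc>>5)&0x1 = 0x1
prio:2 @ bit 3 → (0xfc>>3)&0x3 = 0x3
slot:2 @ bit 1 → (0xfc>>1)&0x3 = 0x2  ←
rsvd:1 @ bit 0 → (0xfc>>0)&0x1 = 0x0
slot signed 2b, MSB=1: 2 - 4 = -2

-2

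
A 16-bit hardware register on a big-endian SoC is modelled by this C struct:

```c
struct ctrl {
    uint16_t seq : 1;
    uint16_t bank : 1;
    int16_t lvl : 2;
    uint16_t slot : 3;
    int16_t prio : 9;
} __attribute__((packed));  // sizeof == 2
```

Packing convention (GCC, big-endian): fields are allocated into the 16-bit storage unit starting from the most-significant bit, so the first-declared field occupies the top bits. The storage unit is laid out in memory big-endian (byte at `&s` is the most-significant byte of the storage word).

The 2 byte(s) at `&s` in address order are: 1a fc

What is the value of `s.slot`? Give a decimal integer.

[0]=0x1a [1]=0xfc (big-endian) → word 0x1afc
seq:1 @ bit 15 → (0x1afc>>15)&0x1 = 0x0
bank:1 @ bit 14 → (0x1afc>>14)&0x1 = 0x0
lvl:2 @ bit 12 → (0x1afc>>12)&0x3 = 0x1
slot:3 @ bit 9 → (0x1afc>>9)&0x7 = 0x5  ←
prio:9 @ bit 0 → (0x1afc>>0)&0x1ff = 0xfc

5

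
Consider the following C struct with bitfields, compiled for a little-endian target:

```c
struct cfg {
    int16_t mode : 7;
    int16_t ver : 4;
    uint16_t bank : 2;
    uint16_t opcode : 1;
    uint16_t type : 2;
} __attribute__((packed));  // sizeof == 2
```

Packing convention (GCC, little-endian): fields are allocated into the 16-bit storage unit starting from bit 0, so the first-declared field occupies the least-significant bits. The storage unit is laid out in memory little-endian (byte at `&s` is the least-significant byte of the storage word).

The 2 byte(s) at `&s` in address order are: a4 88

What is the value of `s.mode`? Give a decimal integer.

36

[0]=0xa4 [1]=0x88 (little-endian) → word 0x88a4
mode:7 @ bit 0 → (0x88a4>>0)&0x7f = 0x24  ←
ver:4 @ bit 7 → (0x88a4>>7)&0xf = 0x1
bank:2 @ bit 11 → (0x88a4>>11)&0x3 = 0x1
opcode:1 @ bit 13 → (0x88a4>>13)&0x1 = 0x0
type:2 @ bit 14 → (0x88a4>>14)&0x3 = 0x2
mode signed 7b, MSB=0: value = 36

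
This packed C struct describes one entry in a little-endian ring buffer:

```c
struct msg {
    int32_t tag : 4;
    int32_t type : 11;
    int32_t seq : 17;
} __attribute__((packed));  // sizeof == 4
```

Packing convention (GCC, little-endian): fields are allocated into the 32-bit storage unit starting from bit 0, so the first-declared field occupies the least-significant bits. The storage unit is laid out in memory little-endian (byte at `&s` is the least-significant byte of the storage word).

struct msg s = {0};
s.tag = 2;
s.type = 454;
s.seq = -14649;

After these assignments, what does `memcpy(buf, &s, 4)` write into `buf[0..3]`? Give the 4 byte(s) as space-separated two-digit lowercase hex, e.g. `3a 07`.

62 9c 63 e3

tag (4b) val=2 bits=0x2 at bit 0: 0x00000002
type (11b) val=454 bits=0x1c6 at bit 4: 0x00001c62
seq (17b) val=-14649 bits=0x1c6c7 at bit 15: 0xe3639c62
word = 0xe3639c62 → little-endian bytes:
  [0]=0x62  [1]=0x9c  [2]=0x63  [3]=0xe3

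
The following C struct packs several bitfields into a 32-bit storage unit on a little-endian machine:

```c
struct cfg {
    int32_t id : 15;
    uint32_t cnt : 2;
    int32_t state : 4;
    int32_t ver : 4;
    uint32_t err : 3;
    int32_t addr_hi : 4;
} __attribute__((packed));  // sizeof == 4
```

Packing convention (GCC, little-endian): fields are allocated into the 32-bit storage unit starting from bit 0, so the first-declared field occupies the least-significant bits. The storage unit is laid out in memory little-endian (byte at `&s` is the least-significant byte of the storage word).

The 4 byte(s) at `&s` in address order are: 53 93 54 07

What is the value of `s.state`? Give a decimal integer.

[0]=0x53 [1]=0x93 [2]=0x54 [3]=0x07 (little-endian) → word 0x07549353
id [0+:15] = (word>>0) & 0x7fff = 4947
cnt [15+:2] = (word>>15) & 0x3 = 1
state [17+:4] = (word>>17) & 0xf = 10  ←
ver [21+:4] = (word>>21) & 0xf = 10
err [25+:3] = (word>>25) & 0x7 = 3
addr_hi [28+:4] = (word>>28) & 0xf = 0
state signed 4b, MSB=1: 10 - 16 = -6

-6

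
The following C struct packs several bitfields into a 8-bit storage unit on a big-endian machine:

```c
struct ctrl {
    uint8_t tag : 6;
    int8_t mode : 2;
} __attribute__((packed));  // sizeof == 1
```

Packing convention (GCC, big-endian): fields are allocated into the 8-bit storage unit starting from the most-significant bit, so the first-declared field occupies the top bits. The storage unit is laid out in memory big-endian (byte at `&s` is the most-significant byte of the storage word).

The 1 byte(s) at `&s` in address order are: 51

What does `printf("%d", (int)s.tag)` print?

20

[0]=0x51 (big-endian) → word 0x51
tag:6 @ bit 2 → (0x51>>2)&0x3f = 0x14  ←
mode:2 @ bit 0 → (0x51>>0)&0x3 = 0x1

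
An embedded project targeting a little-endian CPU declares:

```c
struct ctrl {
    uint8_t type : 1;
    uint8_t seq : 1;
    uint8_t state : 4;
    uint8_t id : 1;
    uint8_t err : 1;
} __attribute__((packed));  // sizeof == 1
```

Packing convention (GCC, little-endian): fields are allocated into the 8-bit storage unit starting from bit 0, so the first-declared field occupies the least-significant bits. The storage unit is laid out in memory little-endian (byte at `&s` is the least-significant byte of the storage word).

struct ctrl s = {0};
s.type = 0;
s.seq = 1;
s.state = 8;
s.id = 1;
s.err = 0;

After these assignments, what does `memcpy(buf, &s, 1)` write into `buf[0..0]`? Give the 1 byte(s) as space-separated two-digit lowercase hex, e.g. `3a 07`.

[0+:1] type=0 & 0x1 = 0x0; word=0x00
[1+:1] seq=1 & 0x1 = 0x1; word=0x02
[2+:4] state=8 & 0xf = 0x8; word=0x22
[6+:1] id=1 & 0x1 = 0x1; word=0x62
[7+:1] err=0 & 0x1 = 0x0; word=0x62
word = 0x62 → little-endian bytes:
  [0]=0x62

62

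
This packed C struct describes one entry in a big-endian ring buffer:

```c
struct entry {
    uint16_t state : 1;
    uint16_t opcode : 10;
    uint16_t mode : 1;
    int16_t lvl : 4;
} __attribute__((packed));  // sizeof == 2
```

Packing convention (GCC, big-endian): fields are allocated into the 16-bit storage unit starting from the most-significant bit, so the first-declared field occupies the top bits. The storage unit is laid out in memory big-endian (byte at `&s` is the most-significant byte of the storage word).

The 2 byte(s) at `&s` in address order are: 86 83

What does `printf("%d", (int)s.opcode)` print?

52

[0]=0x86 [1]=0x83 (big-endian) → word 0x8683
state:1 @ bit 15 → (0x8683>>15)&0x1 = 0x1
opcode:10 @ bit 5 → (0x8683>>5)&0x3ff = 0x34  ←
mode:1 @ bit 4 → (0x8683>>4)&0x1 = 0x0
lvl:4 @ bit 0 → (0x8683>>0)&0xf = 0x3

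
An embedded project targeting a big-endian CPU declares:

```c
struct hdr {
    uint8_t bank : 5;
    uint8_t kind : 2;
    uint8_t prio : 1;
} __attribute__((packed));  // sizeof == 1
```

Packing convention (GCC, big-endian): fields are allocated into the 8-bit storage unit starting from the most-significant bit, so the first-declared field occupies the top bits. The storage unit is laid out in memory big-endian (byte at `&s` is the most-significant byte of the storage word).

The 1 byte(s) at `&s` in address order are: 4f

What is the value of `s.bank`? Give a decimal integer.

9

[0]=0x4f (big-endian) → word 0x4f
bank:5 @ bit 3 → (0x4f>>3)&0x1f = 0x9  ←
kind:2 @ bit 1 → (0x4f>>1)&0x3 = 0x3
prio:1 @ bit 0 → (0x4f>>0)&0x1 = 0x1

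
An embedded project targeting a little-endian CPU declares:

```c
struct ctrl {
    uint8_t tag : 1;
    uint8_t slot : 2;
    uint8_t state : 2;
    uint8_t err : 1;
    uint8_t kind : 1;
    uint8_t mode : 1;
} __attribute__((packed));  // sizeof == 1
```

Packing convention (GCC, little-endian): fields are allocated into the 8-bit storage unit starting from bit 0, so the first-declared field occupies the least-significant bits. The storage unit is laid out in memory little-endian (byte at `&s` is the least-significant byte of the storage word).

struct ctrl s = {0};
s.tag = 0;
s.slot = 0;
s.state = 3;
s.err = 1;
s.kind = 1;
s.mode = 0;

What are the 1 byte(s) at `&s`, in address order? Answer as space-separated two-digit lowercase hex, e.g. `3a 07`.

78

tag (1b) val=0 bits=0x0 at bit 0: 0x00
slot (2b) val=0 bits=0x0 at bit 1: 0x00
state (2b) val=3 bits=0x3 at bit 3: 0x18
err (1b) val=1 bits=0x1 at bit 5: 0x38
kind (1b) val=1 bits=0x1 at bit 6: 0x78
mode (1b) val=0 bits=0x0 at bit 7: 0x78
word = 0x78 → little-endian bytes:
  [0]=0x78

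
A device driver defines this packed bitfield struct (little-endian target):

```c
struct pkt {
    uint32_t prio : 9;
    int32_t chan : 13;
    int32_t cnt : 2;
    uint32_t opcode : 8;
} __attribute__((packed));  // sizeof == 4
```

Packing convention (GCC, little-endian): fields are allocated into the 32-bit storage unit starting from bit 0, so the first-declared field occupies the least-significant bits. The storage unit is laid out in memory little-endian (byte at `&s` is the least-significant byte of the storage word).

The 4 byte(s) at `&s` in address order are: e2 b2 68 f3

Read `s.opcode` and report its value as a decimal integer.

243

[0]=0xe2 [1]=0xb2 [2]=0x68 [3]=0xf3 (little-endian) → word 0xf368b2e2
prio:9 @ bit 0 → (0xf368b2e2>>0)&0x1ff = 0xe2
chan:13 @ bit 9 → (0xf368b2e2>>9)&0x1fff = 0x1459
cnt:2 @ bit 22 → (0xf368b2e2>>22)&0x3 = 0x1
opcode:8 @ bit 24 → (0xf368b2e2>>24)&0xff = 0xf3  ←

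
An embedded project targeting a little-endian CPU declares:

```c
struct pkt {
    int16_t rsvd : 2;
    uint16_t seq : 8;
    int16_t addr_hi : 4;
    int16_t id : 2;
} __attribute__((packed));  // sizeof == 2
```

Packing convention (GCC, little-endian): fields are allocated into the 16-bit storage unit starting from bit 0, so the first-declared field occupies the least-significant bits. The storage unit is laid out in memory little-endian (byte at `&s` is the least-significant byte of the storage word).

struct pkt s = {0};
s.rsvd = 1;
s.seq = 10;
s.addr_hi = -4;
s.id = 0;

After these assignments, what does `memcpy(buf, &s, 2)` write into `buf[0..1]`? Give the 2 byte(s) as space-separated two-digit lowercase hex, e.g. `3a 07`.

[0+:2] rsvd=1 & 0x3 = 0x1; word=0x0001
[2+:8] seq=10 & 0xff = 0xa; word=0x0029
[10+:4] addr_hi=-4 & 0xf = 0xc; word=0x3029
[14+:2] id=0 & 0x3 = 0x0; word=0x3029
word = 0x3029 → little-endian bytes:
  [0]=0x29  [1]=0x30

29 30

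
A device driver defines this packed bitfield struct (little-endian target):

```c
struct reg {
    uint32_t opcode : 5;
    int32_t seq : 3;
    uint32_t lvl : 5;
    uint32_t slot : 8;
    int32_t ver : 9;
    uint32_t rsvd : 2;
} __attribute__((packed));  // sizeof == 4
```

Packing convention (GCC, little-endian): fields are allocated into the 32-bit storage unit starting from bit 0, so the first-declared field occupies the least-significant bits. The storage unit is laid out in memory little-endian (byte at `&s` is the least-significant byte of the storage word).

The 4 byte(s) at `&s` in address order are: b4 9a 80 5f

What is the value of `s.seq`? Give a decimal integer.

-3

[0]=0xb4 [1]=0x9a [2]=0x80 [3]=0x5f (little-endian) → word 0x5f809ab4
opcode:5 @ bit 0 → (0x5f809ab4>>0)&0x1f = 0x14
seq:3 @ bit 5 → (0x5f809ab4>>5)&0x7 = 0x5  ←
lvl:5 @ bit 8 → (0x5f809ab4>>8)&0x1f = 0x1a
slot:8 @ bit 13 → (0x5f809ab4>>13)&0xff = 0x4
ver:9 @ bit 21 → (0x5f809ab4>>21)&0x1ff = 0xfc
rsvd:2 @ bit 30 → (0x5f809ab4>>30)&0x3 = 0x1
seq signed 3b, MSB=1: 5 - 8 = -3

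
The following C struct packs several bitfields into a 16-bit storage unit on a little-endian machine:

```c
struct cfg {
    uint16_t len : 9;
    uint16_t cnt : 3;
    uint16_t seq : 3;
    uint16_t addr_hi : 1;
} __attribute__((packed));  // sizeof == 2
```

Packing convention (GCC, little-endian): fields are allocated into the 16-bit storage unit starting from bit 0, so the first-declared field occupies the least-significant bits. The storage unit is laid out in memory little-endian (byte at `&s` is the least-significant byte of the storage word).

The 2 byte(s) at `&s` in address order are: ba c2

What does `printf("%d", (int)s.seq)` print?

4

[0]=0xba [1]=0xc2 (little-endian) → word 0xc2ba
len [0+:9] = (word>>0) & 0x1ff = 186
cnt [9+:3] = (word>>9) & 0x7 = 1
seq [12+:3] = (word>>12) & 0x7 = 4  ←
addr_hi [15+:1] = (word>>15) & 0x1 = 1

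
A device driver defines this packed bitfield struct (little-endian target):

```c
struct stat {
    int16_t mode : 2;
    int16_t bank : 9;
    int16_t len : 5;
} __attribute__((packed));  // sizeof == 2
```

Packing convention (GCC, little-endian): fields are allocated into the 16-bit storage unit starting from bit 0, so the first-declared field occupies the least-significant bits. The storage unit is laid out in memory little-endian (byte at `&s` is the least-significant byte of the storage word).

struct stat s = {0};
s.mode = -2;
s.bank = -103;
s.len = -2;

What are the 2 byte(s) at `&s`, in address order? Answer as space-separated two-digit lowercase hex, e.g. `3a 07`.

66 f6

mode:2 = -2 → 0x2 << 0 → word 0x0002
bank:9 = -103 → 0x199 << 2 → word 0x0666
len:5 = -2 → 0x1e << 11 → word 0xf666
word = 0xf666 → little-endian bytes:
  [0]=0x66  [1]=0xf6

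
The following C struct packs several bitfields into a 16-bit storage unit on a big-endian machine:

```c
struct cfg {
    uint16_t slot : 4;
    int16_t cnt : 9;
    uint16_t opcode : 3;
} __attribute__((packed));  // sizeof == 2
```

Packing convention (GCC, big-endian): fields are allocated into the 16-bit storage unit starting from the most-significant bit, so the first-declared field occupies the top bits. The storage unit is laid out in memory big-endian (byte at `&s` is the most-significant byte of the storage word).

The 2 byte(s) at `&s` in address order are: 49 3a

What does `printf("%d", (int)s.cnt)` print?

[0]=0x49 [1]=0x3a (big-endian) → word 0x493a
slot:4 @ bit 12 → (0x493a>>12)&0xf = 0x4
cnt:9 @ bit 3 → (0x493a>>3)&0x1ff = 0x127  ←
opcode:3 @ bit 0 → (0x493a>>0)&0x7 = 0x2
cnt signed 9b, MSB=1: 295 - 512 = -217

-217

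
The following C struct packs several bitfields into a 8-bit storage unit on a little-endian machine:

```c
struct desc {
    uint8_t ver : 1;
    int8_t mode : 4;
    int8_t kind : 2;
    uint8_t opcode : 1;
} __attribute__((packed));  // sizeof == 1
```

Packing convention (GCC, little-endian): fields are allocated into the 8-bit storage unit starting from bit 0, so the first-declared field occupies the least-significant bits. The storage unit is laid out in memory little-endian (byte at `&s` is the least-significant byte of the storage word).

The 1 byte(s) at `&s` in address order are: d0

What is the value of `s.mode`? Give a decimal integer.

-8

[0]=0xd0 (little-endian) → word 0xd0
ver [0+:1] = (word>>0) & 0x1 = 0
mode [1+:4] = (word>>1) & 0xf = 8  ←
kind [5+:2] = (word>>5) & 0x3 = 2
opcode [7+:1] = (word>>7) & 0x1 = 1
mode signed 4b, MSB=1: 8 - 16 = -8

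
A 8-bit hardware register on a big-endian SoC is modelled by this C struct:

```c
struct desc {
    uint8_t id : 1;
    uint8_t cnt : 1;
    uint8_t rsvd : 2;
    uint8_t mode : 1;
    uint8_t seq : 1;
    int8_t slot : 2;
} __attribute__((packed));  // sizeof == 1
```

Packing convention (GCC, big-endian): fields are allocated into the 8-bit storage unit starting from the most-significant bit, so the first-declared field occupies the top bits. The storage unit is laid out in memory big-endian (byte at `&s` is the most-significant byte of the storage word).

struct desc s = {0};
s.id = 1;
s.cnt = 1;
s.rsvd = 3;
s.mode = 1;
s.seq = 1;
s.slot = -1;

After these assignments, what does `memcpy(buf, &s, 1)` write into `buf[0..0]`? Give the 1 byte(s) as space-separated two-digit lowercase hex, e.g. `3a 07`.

ff

[7+:1] id=1 & 0x1 = 0x1; word=0x80
[6+:1] cnt=1 & 0x1 = 0x1; word=0xc0
[4+:2] rsvd=3 & 0x3 = 0x3; word=0xf0
[3+:1] mode=1 & 0x1 = 0x1; word=0xf8
[2+:1] seq=1 & 0x1 = 0x1; word=0xfc
[0+:2] slot=-1 & 0x3 = 0x3; word=0xff
word = 0xff → big-endian bytes:
  [0]=0xff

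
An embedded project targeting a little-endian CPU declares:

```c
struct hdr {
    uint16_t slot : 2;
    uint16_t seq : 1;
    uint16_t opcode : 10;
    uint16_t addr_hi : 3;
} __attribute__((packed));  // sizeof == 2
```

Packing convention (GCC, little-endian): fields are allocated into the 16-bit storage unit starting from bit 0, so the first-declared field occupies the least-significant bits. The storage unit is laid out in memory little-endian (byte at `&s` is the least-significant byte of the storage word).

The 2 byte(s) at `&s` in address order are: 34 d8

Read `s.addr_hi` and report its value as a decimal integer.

6

[0]=0x34 [1]=0xd8 (little-endian) → word 0xd834
slot [0+:2] = (word>>0) & 0x3 = 0
seq [2+:1] = (word>>2) & 0x1 = 1
opcode [3+:10] = (word>>3) & 0x3ff = 774
addr_hi [13+:3] = (word>>13) & 0x7 = 6  ←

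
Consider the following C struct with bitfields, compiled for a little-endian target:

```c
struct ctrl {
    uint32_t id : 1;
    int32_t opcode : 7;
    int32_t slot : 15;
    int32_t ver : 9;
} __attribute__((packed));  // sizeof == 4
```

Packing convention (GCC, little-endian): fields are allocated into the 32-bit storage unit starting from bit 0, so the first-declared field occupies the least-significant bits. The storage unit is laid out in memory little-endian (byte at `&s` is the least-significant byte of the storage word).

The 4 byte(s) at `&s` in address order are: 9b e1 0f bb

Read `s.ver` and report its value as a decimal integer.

-138

[0]=0x9b [1]=0xe1 [2]=0x0f [3]=0xbb (little-endian) → word 0xbb0fe19b
id:1 @ bit 0 → (0xbb0fe19b>>0)&0x1 = 0x1
opcode:7 @ bit 1 → (0xbb0fe19b>>1)&0x7f = 0x4d
slot:15 @ bit 8 → (0xbb0fe19b>>8)&0x7fff = 0xfe1
ver:9 @ bit 23 → (0xbb0fe19b>>23)&0x1ff = 0x176  ←
ver signed 9b, MSB=1: 374 - 512 = -138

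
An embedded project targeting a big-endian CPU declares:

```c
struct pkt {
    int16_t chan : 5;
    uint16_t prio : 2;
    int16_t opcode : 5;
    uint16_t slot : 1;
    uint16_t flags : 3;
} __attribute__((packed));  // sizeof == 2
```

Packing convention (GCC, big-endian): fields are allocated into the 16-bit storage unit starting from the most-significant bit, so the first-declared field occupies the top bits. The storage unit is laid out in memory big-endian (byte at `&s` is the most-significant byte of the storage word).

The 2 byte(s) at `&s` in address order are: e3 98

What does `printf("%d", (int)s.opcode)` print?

-7

[0]=0xe3 [1]=0x98 (big-endian) → word 0xe398
chan:5 @ bit 11 → (0xe398>>11)&0x1f = 0x1c
prio:2 @ bit 9 → (0xe398>>9)&0x3 = 0x1
opcode:5 @ bit 4 → (0xe398>>4)&0x1f = 0x19  ←
slot:1 @ bit 3 → (0xe398>>3)&0x1 = 0x1
flags:3 @ bit 0 → (0xe398>>0)&0x7 = 0x0
opcode signed 5b, MSB=1: 25 - 32 = -7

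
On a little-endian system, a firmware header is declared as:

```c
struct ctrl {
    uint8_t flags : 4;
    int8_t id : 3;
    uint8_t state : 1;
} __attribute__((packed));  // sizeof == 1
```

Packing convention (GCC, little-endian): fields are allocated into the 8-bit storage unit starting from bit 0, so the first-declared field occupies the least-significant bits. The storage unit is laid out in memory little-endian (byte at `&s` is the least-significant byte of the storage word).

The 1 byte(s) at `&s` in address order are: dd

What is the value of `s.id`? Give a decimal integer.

-3

[0]=0xdd (little-endian) → word 0xdd
flags [0+:4] = (word>>0) & 0xf = 13
id [4+:3] = (word>>4) & 0x7 = 5  ←
state [7+:1] = (word>>7) & 0x1 = 1
id signed 3b, MSB=1: 5 - 8 = -3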